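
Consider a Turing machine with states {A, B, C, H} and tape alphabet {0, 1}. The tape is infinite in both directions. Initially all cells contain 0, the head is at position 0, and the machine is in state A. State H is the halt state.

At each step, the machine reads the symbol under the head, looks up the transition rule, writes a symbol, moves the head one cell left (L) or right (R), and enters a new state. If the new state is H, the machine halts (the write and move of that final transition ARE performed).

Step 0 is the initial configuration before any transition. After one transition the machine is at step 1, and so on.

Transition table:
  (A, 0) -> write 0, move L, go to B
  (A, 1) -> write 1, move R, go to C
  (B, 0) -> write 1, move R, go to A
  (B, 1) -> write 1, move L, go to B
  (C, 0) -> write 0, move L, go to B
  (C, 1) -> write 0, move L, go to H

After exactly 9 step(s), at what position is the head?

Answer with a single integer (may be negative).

Answer: -3

Derivation:
Step 1: in state A at pos 0, read 0 -> (A,0)->write 0,move L,goto B. Now: state=B, head=-1, tape[-2..1]=0000 (head:  ^)
Step 2: in state B at pos -1, read 0 -> (B,0)->write 1,move R,goto A. Now: state=A, head=0, tape[-2..1]=0100 (head:   ^)
Step 3: in state A at pos 0, read 0 -> (A,0)->write 0,move L,goto B. Now: state=B, head=-1, tape[-2..1]=0100 (head:  ^)
Step 4: in state B at pos -1, read 1 -> (B,1)->write 1,move L,goto B. Now: state=B, head=-2, tape[-3..1]=00100 (head:  ^)
Step 5: in state B at pos -2, read 0 -> (B,0)->write 1,move R,goto A. Now: state=A, head=-1, tape[-3..1]=01100 (head:   ^)
Step 6: in state A at pos -1, read 1 -> (A,1)->write 1,move R,goto C. Now: state=C, head=0, tape[-3..1]=01100 (head:    ^)
Step 7: in state C at pos 0, read 0 -> (C,0)->write 0,move L,goto B. Now: state=B, head=-1, tape[-3..1]=01100 (head:   ^)
Step 8: in state B at pos -1, read 1 -> (B,1)->write 1,move L,goto B. Now: state=B, head=-2, tape[-3..1]=01100 (head:  ^)
Step 9: in state B at pos -2, read 1 -> (B,1)->write 1,move L,goto B. Now: state=B, head=-3, tape[-4..1]=001100 (head:  ^)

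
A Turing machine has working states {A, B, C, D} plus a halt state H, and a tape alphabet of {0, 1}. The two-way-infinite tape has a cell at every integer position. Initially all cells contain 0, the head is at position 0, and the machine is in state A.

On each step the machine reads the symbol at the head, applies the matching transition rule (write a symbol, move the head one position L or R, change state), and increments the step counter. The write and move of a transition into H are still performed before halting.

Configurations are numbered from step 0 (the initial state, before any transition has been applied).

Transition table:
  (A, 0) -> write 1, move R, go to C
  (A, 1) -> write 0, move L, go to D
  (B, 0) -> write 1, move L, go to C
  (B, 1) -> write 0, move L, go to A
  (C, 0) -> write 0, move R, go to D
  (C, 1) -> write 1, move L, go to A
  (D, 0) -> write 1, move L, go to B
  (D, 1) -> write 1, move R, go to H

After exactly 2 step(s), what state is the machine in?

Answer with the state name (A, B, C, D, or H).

Step 1: in state A at pos 0, read 0 -> (A,0)->write 1,move R,goto C. Now: state=C, head=1, tape[-1..2]=0100 (head:   ^)
Step 2: in state C at pos 1, read 0 -> (C,0)->write 0,move R,goto D. Now: state=D, head=2, tape[-1..3]=01000 (head:    ^)

Answer: D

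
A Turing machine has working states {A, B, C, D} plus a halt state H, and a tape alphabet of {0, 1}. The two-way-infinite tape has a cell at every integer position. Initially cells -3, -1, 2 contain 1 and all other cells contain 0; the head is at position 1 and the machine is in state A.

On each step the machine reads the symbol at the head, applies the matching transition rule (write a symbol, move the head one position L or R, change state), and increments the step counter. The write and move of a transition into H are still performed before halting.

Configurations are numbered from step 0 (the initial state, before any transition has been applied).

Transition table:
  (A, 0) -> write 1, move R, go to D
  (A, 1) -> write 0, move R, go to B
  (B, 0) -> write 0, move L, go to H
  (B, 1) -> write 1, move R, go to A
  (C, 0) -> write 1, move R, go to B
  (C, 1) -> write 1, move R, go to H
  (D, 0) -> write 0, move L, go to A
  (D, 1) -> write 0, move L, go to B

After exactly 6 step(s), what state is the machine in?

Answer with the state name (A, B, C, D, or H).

Step 1: in state A at pos 1, read 0 -> (A,0)->write 1,move R,goto D. Now: state=D, head=2, tape[-4..3]=01010110 (head:       ^)
Step 2: in state D at pos 2, read 1 -> (D,1)->write 0,move L,goto B. Now: state=B, head=1, tape[-4..3]=01010100 (head:      ^)
Step 3: in state B at pos 1, read 1 -> (B,1)->write 1,move R,goto A. Now: state=A, head=2, tape[-4..3]=01010100 (head:       ^)
Step 4: in state A at pos 2, read 0 -> (A,0)->write 1,move R,goto D. Now: state=D, head=3, tape[-4..4]=010101100 (head:        ^)
Step 5: in state D at pos 3, read 0 -> (D,0)->write 0,move L,goto A. Now: state=A, head=2, tape[-4..4]=010101100 (head:       ^)
Step 6: in state A at pos 2, read 1 -> (A,1)->write 0,move R,goto B. Now: state=B, head=3, tape[-4..4]=010101000 (head:        ^)

Answer: B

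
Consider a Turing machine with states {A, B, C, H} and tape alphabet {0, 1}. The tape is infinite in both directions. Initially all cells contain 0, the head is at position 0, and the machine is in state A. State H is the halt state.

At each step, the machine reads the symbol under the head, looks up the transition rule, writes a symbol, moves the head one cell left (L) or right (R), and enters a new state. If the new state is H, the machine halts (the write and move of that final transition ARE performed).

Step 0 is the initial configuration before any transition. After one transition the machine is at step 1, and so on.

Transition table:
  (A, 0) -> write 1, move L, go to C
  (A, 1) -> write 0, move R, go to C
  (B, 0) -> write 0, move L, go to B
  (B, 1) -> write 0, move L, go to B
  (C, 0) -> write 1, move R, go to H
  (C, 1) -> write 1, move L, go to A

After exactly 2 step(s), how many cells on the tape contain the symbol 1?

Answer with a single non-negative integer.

Answer: 2

Derivation:
Step 1: in state A at pos 0, read 0 -> (A,0)->write 1,move L,goto C. Now: state=C, head=-1, tape[-2..1]=0010 (head:  ^)
Step 2: in state C at pos -1, read 0 -> (C,0)->write 1,move R,goto H. Now: state=H, head=0, tape[-2..1]=0110 (head:   ^)
Cells containing 1 after step 2: {-1, 0} -> 2 cell(s)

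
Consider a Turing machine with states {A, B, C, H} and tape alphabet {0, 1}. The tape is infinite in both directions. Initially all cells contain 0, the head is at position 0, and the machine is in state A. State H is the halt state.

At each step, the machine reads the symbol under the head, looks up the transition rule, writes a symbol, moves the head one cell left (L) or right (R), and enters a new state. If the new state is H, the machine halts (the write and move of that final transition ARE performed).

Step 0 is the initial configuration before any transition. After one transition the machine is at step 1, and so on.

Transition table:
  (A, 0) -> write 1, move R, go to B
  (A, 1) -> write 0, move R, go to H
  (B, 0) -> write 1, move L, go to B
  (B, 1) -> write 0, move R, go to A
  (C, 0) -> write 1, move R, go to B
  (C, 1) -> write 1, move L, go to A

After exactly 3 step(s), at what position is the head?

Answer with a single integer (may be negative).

Step 1: in state A at pos 0, read 0 -> (A,0)->write 1,move R,goto B. Now: state=B, head=1, tape[-1..2]=0100 (head:   ^)
Step 2: in state B at pos 1, read 0 -> (B,0)->write 1,move L,goto B. Now: state=B, head=0, tape[-1..2]=0110 (head:  ^)
Step 3: in state B at pos 0, read 1 -> (B,1)->write 0,move R,goto A. Now: state=A, head=1, tape[-1..2]=0010 (head:   ^)

Answer: 1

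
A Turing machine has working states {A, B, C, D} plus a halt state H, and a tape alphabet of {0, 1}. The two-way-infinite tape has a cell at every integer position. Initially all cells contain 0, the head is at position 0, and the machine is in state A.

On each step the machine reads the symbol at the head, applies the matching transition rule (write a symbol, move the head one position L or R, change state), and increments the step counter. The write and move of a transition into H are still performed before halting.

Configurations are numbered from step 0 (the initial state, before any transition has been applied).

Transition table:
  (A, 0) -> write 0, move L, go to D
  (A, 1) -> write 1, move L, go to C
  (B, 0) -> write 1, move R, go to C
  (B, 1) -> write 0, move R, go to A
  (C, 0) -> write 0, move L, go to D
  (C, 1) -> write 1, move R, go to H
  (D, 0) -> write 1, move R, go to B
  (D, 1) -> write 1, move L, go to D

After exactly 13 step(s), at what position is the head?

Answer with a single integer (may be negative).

Step 1: in state A at pos 0, read 0 -> (A,0)->write 0,move L,goto D. Now: state=D, head=-1, tape[-2..1]=0000 (head:  ^)
Step 2: in state D at pos -1, read 0 -> (D,0)->write 1,move R,goto B. Now: state=B, head=0, tape[-2..1]=0100 (head:   ^)
Step 3: in state B at pos 0, read 0 -> (B,0)->write 1,move R,goto C. Now: state=C, head=1, tape[-2..2]=01100 (head:    ^)
Step 4: in state C at pos 1, read 0 -> (C,0)->write 0,move L,goto D. Now: state=D, head=0, tape[-2..2]=01100 (head:   ^)
Step 5: in state D at pos 0, read 1 -> (D,1)->write 1,move L,goto D. Now: state=D, head=-1, tape[-2..2]=01100 (head:  ^)
Step 6: in state D at pos -1, read 1 -> (D,1)->write 1,move L,goto D. Now: state=D, head=-2, tape[-3..2]=001100 (head:  ^)
Step 7: in state D at pos -2, read 0 -> (D,0)->write 1,move R,goto B. Now: state=B, head=-1, tape[-3..2]=011100 (head:   ^)
Step 8: in state B at pos -1, read 1 -> (B,1)->write 0,move R,goto A. Now: state=A, head=0, tape[-3..2]=010100 (head:    ^)
Step 9: in state A at pos 0, read 1 -> (A,1)->write 1,move L,goto C. Now: state=C, head=-1, tape[-3..2]=010100 (head:   ^)
Step 10: in state C at pos -1, read 0 -> (C,0)->write 0,move L,goto D. Now: state=D, head=-2, tape[-3..2]=010100 (head:  ^)
Step 11: in state D at pos -2, read 1 -> (D,1)->write 1,move L,goto D. Now: state=D, head=-3, tape[-4..2]=0010100 (head:  ^)
Step 12: in state D at pos -3, read 0 -> (D,0)->write 1,move R,goto B. Now: state=B, head=-2, tape[-4..2]=0110100 (head:   ^)
Step 13: in state B at pos -2, read 1 -> (B,1)->write 0,move R,goto A. Now: state=A, head=-1, tape[-4..2]=0100100 (head:    ^)

Answer: -1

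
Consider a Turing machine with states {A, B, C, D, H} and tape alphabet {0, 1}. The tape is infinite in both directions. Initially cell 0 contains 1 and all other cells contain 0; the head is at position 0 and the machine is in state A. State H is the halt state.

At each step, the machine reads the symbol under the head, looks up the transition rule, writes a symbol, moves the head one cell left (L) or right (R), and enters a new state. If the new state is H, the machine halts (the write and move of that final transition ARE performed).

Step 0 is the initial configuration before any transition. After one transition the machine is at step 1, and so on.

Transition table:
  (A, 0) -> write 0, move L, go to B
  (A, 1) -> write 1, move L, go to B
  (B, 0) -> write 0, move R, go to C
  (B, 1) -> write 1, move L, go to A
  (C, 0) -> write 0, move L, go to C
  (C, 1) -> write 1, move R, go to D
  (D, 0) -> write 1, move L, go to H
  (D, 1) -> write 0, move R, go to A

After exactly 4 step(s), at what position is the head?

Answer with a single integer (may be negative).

Step 1: in state A at pos 0, read 1 -> (A,1)->write 1,move L,goto B. Now: state=B, head=-1, tape[-2..1]=0010 (head:  ^)
Step 2: in state B at pos -1, read 0 -> (B,0)->write 0,move R,goto C. Now: state=C, head=0, tape[-2..1]=0010 (head:   ^)
Step 3: in state C at pos 0, read 1 -> (C,1)->write 1,move R,goto D. Now: state=D, head=1, tape[-2..2]=00100 (head:    ^)
Step 4: in state D at pos 1, read 0 -> (D,0)->write 1,move L,goto H. Now: state=H, head=0, tape[-2..2]=00110 (head:   ^)

Answer: 0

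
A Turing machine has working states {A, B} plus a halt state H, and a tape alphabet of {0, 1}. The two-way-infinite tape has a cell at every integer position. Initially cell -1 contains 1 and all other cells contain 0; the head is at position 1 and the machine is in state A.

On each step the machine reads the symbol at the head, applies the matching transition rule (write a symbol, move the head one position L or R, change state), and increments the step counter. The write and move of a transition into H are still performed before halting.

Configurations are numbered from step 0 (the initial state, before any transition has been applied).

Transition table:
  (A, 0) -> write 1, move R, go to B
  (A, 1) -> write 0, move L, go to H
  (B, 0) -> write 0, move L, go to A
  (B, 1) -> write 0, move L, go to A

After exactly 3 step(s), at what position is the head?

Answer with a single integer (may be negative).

Answer: 0

Derivation:
Step 1: in state A at pos 1, read 0 -> (A,0)->write 1,move R,goto B. Now: state=B, head=2, tape[-2..3]=010100 (head:     ^)
Step 2: in state B at pos 2, read 0 -> (B,0)->write 0,move L,goto A. Now: state=A, head=1, tape[-2..3]=010100 (head:    ^)
Step 3: in state A at pos 1, read 1 -> (A,1)->write 0,move L,goto H. Now: state=H, head=0, tape[-2..3]=010000 (head:   ^)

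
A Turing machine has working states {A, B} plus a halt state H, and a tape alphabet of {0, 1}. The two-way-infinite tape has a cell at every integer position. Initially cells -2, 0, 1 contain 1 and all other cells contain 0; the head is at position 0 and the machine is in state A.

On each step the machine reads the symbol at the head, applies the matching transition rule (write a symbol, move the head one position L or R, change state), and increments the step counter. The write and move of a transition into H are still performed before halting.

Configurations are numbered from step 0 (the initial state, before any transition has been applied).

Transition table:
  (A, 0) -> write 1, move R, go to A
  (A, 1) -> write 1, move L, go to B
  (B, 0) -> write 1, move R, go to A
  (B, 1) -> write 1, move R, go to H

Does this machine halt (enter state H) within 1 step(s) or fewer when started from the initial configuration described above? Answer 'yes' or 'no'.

Step 1: in state A at pos 0, read 1 -> (A,1)->write 1,move L,goto B. Now: state=B, head=-1, tape[-3..2]=010110 (head:   ^)
After 1 step(s): state = B (not H) -> not halted within 1 -> no

Answer: no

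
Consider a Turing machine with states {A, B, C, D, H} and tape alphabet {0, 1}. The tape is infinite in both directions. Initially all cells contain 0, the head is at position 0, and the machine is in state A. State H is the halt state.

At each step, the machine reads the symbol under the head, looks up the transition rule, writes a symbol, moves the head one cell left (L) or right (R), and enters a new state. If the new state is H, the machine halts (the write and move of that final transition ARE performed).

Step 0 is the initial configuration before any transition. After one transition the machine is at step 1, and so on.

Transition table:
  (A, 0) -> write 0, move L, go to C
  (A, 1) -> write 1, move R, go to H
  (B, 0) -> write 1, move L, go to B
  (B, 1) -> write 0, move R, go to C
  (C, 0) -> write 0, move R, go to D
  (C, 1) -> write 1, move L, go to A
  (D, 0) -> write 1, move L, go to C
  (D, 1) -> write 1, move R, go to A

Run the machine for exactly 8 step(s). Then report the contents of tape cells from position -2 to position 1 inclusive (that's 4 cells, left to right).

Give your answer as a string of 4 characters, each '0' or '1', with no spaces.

Step 1: in state A at pos 0, read 0 -> (A,0)->write 0,move L,goto C. Now: state=C, head=-1, tape[-2..1]=0000 (head:  ^)
Step 2: in state C at pos -1, read 0 -> (C,0)->write 0,move R,goto D. Now: state=D, head=0, tape[-2..1]=0000 (head:   ^)
Step 3: in state D at pos 0, read 0 -> (D,0)->write 1,move L,goto C. Now: state=C, head=-1, tape[-2..1]=0010 (head:  ^)
Step 4: in state C at pos -1, read 0 -> (C,0)->write 0,move R,goto D. Now: state=D, head=0, tape[-2..1]=0010 (head:   ^)
Step 5: in state D at pos 0, read 1 -> (D,1)->write 1,move R,goto A. Now: state=A, head=1, tape[-2..2]=00100 (head:    ^)
Step 6: in state A at pos 1, read 0 -> (A,0)->write 0,move L,goto C. Now: state=C, head=0, tape[-2..2]=00100 (head:   ^)
Step 7: in state C at pos 0, read 1 -> (C,1)->write 1,move L,goto A. Now: state=A, head=-1, tape[-2..2]=00100 (head:  ^)
Step 8: in state A at pos -1, read 0 -> (A,0)->write 0,move L,goto C. Now: state=C, head=-2, tape[-3..2]=000100 (head:  ^)

Answer: 0010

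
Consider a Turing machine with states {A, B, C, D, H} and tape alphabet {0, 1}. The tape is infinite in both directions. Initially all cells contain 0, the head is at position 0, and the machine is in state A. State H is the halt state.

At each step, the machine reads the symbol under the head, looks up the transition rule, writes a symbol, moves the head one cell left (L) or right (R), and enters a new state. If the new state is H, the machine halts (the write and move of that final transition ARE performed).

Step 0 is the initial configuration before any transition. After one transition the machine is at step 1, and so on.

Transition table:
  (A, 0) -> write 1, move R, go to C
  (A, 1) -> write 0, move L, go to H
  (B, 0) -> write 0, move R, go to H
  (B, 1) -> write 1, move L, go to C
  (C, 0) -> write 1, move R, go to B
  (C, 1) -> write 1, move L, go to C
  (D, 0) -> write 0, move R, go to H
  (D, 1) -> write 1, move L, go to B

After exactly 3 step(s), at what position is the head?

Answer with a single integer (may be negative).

Step 1: in state A at pos 0, read 0 -> (A,0)->write 1,move R,goto C. Now: state=C, head=1, tape[-1..2]=0100 (head:   ^)
Step 2: in state C at pos 1, read 0 -> (C,0)->write 1,move R,goto B. Now: state=B, head=2, tape[-1..3]=01100 (head:    ^)
Step 3: in state B at pos 2, read 0 -> (B,0)->write 0,move R,goto H. Now: state=H, head=3, tape[-1..4]=011000 (head:     ^)

Answer: 3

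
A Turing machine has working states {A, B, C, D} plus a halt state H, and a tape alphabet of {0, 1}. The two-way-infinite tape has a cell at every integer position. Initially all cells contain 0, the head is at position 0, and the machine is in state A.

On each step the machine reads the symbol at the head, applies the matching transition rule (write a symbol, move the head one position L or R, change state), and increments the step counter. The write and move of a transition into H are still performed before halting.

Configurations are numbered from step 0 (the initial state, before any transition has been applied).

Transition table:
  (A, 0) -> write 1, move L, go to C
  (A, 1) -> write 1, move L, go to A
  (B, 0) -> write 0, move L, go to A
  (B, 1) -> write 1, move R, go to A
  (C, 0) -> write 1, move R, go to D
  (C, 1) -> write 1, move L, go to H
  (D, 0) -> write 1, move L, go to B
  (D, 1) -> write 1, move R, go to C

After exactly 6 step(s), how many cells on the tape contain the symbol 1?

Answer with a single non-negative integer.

Answer: 4

Derivation:
Step 1: in state A at pos 0, read 0 -> (A,0)->write 1,move L,goto C. Now: state=C, head=-1, tape[-2..1]=0010 (head:  ^)
Step 2: in state C at pos -1, read 0 -> (C,0)->write 1,move R,goto D. Now: state=D, head=0, tape[-2..1]=0110 (head:   ^)
Step 3: in state D at pos 0, read 1 -> (D,1)->write 1,move R,goto C. Now: state=C, head=1, tape[-2..2]=01100 (head:    ^)
Step 4: in state C at pos 1, read 0 -> (C,0)->write 1,move R,goto D. Now: state=D, head=2, tape[-2..3]=011100 (head:     ^)
Step 5: in state D at pos 2, read 0 -> (D,0)->write 1,move L,goto B. Now: state=B, head=1, tape[-2..3]=011110 (head:    ^)
Step 6: in state B at pos 1, read 1 -> (B,1)->write 1,move R,goto A. Now: state=A, head=2, tape[-2..3]=011110 (head:     ^)
Cells containing 1 after step 6: {-1, 0, 1, 2} -> 4 cell(s)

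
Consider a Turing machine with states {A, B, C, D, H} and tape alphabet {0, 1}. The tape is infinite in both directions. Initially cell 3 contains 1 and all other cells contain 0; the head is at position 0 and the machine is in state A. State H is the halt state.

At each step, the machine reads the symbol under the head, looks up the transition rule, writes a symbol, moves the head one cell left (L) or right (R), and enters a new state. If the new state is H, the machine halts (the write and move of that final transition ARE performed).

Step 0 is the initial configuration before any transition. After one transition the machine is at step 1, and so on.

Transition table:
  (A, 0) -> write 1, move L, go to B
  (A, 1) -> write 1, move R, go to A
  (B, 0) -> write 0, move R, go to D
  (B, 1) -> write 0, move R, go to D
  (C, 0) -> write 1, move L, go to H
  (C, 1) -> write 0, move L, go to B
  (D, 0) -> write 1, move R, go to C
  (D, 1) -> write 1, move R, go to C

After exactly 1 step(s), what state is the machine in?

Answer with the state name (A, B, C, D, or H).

Answer: B

Derivation:
Step 1: in state A at pos 0, read 0 -> (A,0)->write 1,move L,goto B. Now: state=B, head=-1, tape[-2..4]=0010010 (head:  ^)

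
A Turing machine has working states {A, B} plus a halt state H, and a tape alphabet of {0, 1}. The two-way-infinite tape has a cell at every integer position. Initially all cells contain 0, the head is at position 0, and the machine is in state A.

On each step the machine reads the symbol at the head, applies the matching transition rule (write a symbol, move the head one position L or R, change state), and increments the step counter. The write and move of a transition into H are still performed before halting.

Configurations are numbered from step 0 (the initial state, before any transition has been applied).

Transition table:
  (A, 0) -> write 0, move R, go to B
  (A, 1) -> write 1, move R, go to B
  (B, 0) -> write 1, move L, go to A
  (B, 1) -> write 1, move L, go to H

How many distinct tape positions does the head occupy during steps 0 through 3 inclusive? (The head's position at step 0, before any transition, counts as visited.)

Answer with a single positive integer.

Step 1: in state A at pos 0, read 0 -> (A,0)->write 0,move R,goto B. Now: state=B, head=1, tape[-1..2]=0000 (head:   ^)
Step 2: in state B at pos 1, read 0 -> (B,0)->write 1,move L,goto A. Now: state=A, head=0, tape[-1..2]=0010 (head:  ^)
Step 3: in state A at pos 0, read 0 -> (A,0)->write 0,move R,goto B. Now: state=B, head=1, tape[-1..2]=0010 (head:   ^)
Head positions at steps 0..3: starting at 0, distinct positions visited = {0, 1} -> 2 position(s)

Answer: 2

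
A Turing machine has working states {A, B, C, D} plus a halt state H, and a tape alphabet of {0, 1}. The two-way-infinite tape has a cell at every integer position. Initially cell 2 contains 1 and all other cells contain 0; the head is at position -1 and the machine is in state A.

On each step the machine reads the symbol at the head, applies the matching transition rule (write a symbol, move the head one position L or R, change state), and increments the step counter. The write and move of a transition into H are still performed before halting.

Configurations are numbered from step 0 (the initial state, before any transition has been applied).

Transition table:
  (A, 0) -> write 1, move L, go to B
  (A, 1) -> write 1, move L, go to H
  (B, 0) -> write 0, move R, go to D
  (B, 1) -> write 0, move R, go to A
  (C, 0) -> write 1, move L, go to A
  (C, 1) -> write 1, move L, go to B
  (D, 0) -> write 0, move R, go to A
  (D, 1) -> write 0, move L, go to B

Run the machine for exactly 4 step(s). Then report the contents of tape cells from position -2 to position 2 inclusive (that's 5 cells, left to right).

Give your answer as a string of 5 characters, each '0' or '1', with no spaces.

Answer: 00001

Derivation:
Step 1: in state A at pos -1, read 0 -> (A,0)->write 1,move L,goto B. Now: state=B, head=-2, tape[-3..3]=0010010 (head:  ^)
Step 2: in state B at pos -2, read 0 -> (B,0)->write 0,move R,goto D. Now: state=D, head=-1, tape[-3..3]=0010010 (head:   ^)
Step 3: in state D at pos -1, read 1 -> (D,1)->write 0,move L,goto B. Now: state=B, head=-2, tape[-3..3]=0000010 (head:  ^)
Step 4: in state B at pos -2, read 0 -> (B,0)->write 0,move R,goto D. Now: state=D, head=-1, tape[-3..3]=0000010 (head:   ^)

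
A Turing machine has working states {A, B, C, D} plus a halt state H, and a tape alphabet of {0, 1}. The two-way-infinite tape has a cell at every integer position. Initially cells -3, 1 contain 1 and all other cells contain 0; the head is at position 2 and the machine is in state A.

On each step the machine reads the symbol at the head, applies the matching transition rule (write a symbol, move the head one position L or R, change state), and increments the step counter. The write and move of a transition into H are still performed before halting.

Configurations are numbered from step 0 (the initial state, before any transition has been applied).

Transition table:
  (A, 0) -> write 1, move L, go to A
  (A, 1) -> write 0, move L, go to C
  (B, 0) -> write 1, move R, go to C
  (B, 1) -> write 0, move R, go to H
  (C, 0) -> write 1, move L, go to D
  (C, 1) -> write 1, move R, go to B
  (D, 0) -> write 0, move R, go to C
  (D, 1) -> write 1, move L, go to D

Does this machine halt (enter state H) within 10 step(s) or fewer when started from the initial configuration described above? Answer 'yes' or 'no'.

Step 1: in state A at pos 2, read 0 -> (A,0)->write 1,move L,goto A. Now: state=A, head=1, tape[-4..3]=01000110 (head:      ^)
Step 2: in state A at pos 1, read 1 -> (A,1)->write 0,move L,goto C. Now: state=C, head=0, tape[-4..3]=01000010 (head:     ^)
Step 3: in state C at pos 0, read 0 -> (C,0)->write 1,move L,goto D. Now: state=D, head=-1, tape[-4..3]=01001010 (head:    ^)
Step 4: in state D at pos -1, read 0 -> (D,0)->write 0,move R,goto C. Now: state=C, head=0, tape[-4..3]=01001010 (head:     ^)
Step 5: in state C at pos 0, read 1 -> (C,1)->write 1,move R,goto B. Now: state=B, head=1, tape[-4..3]=01001010 (head:      ^)
Step 6: in state B at pos 1, read 0 -> (B,0)->write 1,move R,goto C. Now: state=C, head=2, tape[-4..3]=01001110 (head:       ^)
Step 7: in state C at pos 2, read 1 -> (C,1)->write 1,move R,goto B. Now: state=B, head=3, tape[-4..4]=010011100 (head:        ^)
Step 8: in state B at pos 3, read 0 -> (B,0)->write 1,move R,goto C. Now: state=C, head=4, tape[-4..5]=0100111100 (head:         ^)
Step 9: in state C at pos 4, read 0 -> (C,0)->write 1,move L,goto D. Now: state=D, head=3, tape[-4..5]=0100111110 (head:        ^)
Step 10: in state D at pos 3, read 1 -> (D,1)->write 1,move L,goto D. Now: state=D, head=2, tape[-4..5]=0100111110 (head:       ^)
After 10 step(s): state = D (not H) -> not halted within 10 -> no

Answer: no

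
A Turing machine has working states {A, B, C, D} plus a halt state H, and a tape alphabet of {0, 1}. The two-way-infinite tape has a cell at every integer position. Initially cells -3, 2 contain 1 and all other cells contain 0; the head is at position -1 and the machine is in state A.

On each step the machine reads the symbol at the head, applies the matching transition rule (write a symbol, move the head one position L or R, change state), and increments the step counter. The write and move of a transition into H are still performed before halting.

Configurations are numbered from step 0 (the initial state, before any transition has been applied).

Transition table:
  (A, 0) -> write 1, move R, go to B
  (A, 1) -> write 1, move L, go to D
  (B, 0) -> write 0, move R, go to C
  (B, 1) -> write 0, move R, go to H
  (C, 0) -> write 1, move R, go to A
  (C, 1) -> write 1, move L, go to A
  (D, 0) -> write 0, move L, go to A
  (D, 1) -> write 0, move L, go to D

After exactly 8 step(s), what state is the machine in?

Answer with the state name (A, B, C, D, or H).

Step 1: in state A at pos -1, read 0 -> (A,0)->write 1,move R,goto B. Now: state=B, head=0, tape[-4..3]=01010010 (head:     ^)
Step 2: in state B at pos 0, read 0 -> (B,0)->write 0,move R,goto C. Now: state=C, head=1, tape[-4..3]=01010010 (head:      ^)
Step 3: in state C at pos 1, read 0 -> (C,0)->write 1,move R,goto A. Now: state=A, head=2, tape[-4..3]=01010110 (head:       ^)
Step 4: in state A at pos 2, read 1 -> (A,1)->write 1,move L,goto D. Now: state=D, head=1, tape[-4..3]=01010110 (head:      ^)
Step 5: in state D at pos 1, read 1 -> (D,1)->write 0,move L,goto D. Now: state=D, head=0, tape[-4..3]=01010010 (head:     ^)
Step 6: in state D at pos 0, read 0 -> (D,0)->write 0,move L,goto A. Now: state=A, head=-1, tape[-4..3]=01010010 (head:    ^)
Step 7: in state A at pos -1, read 1 -> (A,1)->write 1,move L,goto D. Now: state=D, head=-2, tape[-4..3]=01010010 (head:   ^)
Step 8: in state D at pos -2, read 0 -> (D,0)->write 0,move L,goto A. Now: state=A, head=-3, tape[-4..3]=01010010 (head:  ^)

Answer: A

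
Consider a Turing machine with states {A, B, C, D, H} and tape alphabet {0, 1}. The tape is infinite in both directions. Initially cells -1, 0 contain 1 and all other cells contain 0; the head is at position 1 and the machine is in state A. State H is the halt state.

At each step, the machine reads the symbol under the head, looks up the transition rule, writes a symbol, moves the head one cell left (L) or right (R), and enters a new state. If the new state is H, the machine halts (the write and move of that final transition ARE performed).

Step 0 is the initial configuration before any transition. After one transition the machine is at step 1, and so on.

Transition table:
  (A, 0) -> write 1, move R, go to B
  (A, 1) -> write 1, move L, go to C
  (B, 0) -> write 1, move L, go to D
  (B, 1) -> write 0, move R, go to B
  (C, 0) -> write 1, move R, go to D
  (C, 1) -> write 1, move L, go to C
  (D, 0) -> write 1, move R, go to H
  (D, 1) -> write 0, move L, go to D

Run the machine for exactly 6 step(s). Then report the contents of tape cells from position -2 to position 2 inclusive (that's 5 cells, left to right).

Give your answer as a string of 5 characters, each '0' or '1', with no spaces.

Answer: 10001

Derivation:
Step 1: in state A at pos 1, read 0 -> (A,0)->write 1,move R,goto B. Now: state=B, head=2, tape[-2..3]=011100 (head:     ^)
Step 2: in state B at pos 2, read 0 -> (B,0)->write 1,move L,goto D. Now: state=D, head=1, tape[-2..3]=011110 (head:    ^)
Step 3: in state D at pos 1, read 1 -> (D,1)->write 0,move L,goto D. Now: state=D, head=0, tape[-2..3]=011010 (head:   ^)
Step 4: in state D at pos 0, read 1 -> (D,1)->write 0,move L,goto D. Now: state=D, head=-1, tape[-2..3]=010010 (head:  ^)
Step 5: in state D at pos -1, read 1 -> (D,1)->write 0,move L,goto D. Now: state=D, head=-2, tape[-3..3]=0000010 (head:  ^)
Step 6: in state D at pos -2, read 0 -> (D,0)->write 1,move R,goto H. Now: state=H, head=-1, tape[-3..3]=0100010 (head:   ^)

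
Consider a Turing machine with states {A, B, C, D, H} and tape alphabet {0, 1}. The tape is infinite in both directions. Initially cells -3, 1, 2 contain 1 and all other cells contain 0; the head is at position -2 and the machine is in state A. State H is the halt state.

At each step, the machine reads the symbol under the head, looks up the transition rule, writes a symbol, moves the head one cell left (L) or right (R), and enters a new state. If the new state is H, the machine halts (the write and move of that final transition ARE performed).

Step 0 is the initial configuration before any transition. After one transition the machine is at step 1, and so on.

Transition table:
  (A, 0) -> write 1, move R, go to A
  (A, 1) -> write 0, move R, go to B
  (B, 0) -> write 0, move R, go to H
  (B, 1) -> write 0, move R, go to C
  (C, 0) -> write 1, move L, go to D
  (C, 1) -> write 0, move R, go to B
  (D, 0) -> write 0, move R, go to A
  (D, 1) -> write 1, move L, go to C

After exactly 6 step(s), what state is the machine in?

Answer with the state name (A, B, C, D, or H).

Answer: D

Derivation:
Step 1: in state A at pos -2, read 0 -> (A,0)->write 1,move R,goto A. Now: state=A, head=-1, tape[-4..3]=01100110 (head:    ^)
Step 2: in state A at pos -1, read 0 -> (A,0)->write 1,move R,goto A. Now: state=A, head=0, tape[-4..3]=01110110 (head:     ^)
Step 3: in state A at pos 0, read 0 -> (A,0)->write 1,move R,goto A. Now: state=A, head=1, tape[-4..3]=01111110 (head:      ^)
Step 4: in state A at pos 1, read 1 -> (A,1)->write 0,move R,goto B. Now: state=B, head=2, tape[-4..3]=01111010 (head:       ^)
Step 5: in state B at pos 2, read 1 -> (B,1)->write 0,move R,goto C. Now: state=C, head=3, tape[-4..4]=011110000 (head:        ^)
Step 6: in state C at pos 3, read 0 -> (C,0)->write 1,move L,goto D. Now: state=D, head=2, tape[-4..4]=011110010 (head:       ^)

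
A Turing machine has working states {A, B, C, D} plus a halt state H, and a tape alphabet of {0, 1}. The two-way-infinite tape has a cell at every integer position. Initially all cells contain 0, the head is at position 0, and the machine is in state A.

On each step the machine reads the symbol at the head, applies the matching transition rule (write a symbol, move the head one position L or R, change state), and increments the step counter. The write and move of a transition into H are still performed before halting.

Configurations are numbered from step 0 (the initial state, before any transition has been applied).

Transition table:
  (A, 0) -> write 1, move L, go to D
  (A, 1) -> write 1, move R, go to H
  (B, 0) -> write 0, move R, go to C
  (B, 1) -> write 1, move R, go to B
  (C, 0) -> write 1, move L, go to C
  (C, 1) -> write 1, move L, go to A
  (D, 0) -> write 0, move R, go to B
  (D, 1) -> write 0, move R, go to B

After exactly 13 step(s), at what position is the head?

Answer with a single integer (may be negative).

Answer: 3

Derivation:
Step 1: in state A at pos 0, read 0 -> (A,0)->write 1,move L,goto D. Now: state=D, head=-1, tape[-2..1]=0010 (head:  ^)
Step 2: in state D at pos -1, read 0 -> (D,0)->write 0,move R,goto B. Now: state=B, head=0, tape[-2..1]=0010 (head:   ^)
Step 3: in state B at pos 0, read 1 -> (B,1)->write 1,move R,goto B. Now: state=B, head=1, tape[-2..2]=00100 (head:    ^)
Step 4: in state B at pos 1, read 0 -> (B,0)->write 0,move R,goto C. Now: state=C, head=2, tape[-2..3]=001000 (head:     ^)
Step 5: in state C at pos 2, read 0 -> (C,0)->write 1,move L,goto C. Now: state=C, head=1, tape[-2..3]=001010 (head:    ^)
Step 6: in state C at pos 1, read 0 -> (C,0)->write 1,move L,goto C. Now: state=C, head=0, tape[-2..3]=001110 (head:   ^)
Step 7: in state C at pos 0, read 1 -> (C,1)->write 1,move L,goto A. Now: state=A, head=-1, tape[-2..3]=001110 (head:  ^)
Step 8: in state A at pos -1, read 0 -> (A,0)->write 1,move L,goto D. Now: state=D, head=-2, tape[-3..3]=0011110 (head:  ^)
Step 9: in state D at pos -2, read 0 -> (D,0)->write 0,move R,goto B. Now: state=B, head=-1, tape[-3..3]=0011110 (head:   ^)
Step 10: in state B at pos -1, read 1 -> (B,1)->write 1,move R,goto B. Now: state=B, head=0, tape[-3..3]=0011110 (head:    ^)
Step 11: in state B at pos 0, read 1 -> (B,1)->write 1,move R,goto B. Now: state=B, head=1, tape[-3..3]=0011110 (head:     ^)
Step 12: in state B at pos 1, read 1 -> (B,1)->write 1,move R,goto B. Now: state=B, head=2, tape[-3..3]=0011110 (head:      ^)
Step 13: in state B at pos 2, read 1 -> (B,1)->write 1,move R,goto B. Now: state=B, head=3, tape[-3..4]=00111100 (head:       ^)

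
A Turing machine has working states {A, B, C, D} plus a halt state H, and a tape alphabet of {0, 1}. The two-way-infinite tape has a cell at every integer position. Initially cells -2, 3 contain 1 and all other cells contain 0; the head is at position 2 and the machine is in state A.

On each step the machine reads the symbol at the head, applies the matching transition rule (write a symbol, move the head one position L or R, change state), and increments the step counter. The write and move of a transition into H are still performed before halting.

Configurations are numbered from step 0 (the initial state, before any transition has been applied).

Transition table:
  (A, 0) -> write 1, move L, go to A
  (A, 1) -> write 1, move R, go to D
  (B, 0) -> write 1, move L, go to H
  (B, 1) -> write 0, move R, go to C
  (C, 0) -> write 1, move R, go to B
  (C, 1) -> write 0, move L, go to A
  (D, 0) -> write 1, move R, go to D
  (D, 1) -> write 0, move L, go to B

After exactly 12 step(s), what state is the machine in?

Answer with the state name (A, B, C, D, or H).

Step 1: in state A at pos 2, read 0 -> (A,0)->write 1,move L,goto A. Now: state=A, head=1, tape[-3..4]=01000110 (head:     ^)
Step 2: in state A at pos 1, read 0 -> (A,0)->write 1,move L,goto A. Now: state=A, head=0, tape[-3..4]=01001110 (head:    ^)
Step 3: in state A at pos 0, read 0 -> (A,0)->write 1,move L,goto A. Now: state=A, head=-1, tape[-3..4]=01011110 (head:   ^)
Step 4: in state A at pos -1, read 0 -> (A,0)->write 1,move L,goto A. Now: state=A, head=-2, tape[-3..4]=01111110 (head:  ^)
Step 5: in state A at pos -2, read 1 -> (A,1)->write 1,move R,goto D. Now: state=D, head=-1, tape[-3..4]=01111110 (head:   ^)
Step 6: in state D at pos -1, read 1 -> (D,1)->write 0,move L,goto B. Now: state=B, head=-2, tape[-3..4]=01011110 (head:  ^)
Step 7: in state B at pos -2, read 1 -> (B,1)->write 0,move R,goto C. Now: state=C, head=-1, tape[-3..4]=00011110 (head:   ^)
Step 8: in state C at pos -1, read 0 -> (C,0)->write 1,move R,goto B. Now: state=B, head=0, tape[-3..4]=00111110 (head:    ^)
Step 9: in state B at pos 0, read 1 -> (B,1)->write 0,move R,goto C. Now: state=C, head=1, tape[-3..4]=00101110 (head:     ^)
Step 10: in state C at pos 1, read 1 -> (C,1)->write 0,move L,goto A. Now: state=A, head=0, tape[-3..4]=00100110 (head:    ^)
Step 11: in state A at pos 0, read 0 -> (A,0)->write 1,move L,goto A. Now: state=A, head=-1, tape[-3..4]=00110110 (head:   ^)
Step 12: in state A at pos -1, read 1 -> (A,1)->write 1,move R,goto D. Now: state=D, head=0, tape[-3..4]=00110110 (head:    ^)

Answer: D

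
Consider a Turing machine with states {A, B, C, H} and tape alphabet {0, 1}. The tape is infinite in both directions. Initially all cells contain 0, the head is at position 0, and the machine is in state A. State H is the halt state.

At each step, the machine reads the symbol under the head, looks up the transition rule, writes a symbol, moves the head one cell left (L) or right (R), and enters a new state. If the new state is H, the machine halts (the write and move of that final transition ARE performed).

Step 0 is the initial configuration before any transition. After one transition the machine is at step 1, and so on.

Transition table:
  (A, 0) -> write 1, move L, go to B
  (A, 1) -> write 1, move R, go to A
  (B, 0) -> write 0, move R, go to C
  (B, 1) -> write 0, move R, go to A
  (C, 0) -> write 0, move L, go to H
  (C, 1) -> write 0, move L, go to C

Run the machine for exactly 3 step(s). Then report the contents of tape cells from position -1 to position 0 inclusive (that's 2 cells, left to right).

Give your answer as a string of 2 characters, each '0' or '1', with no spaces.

Answer: 00

Derivation:
Step 1: in state A at pos 0, read 0 -> (A,0)->write 1,move L,goto B. Now: state=B, head=-1, tape[-2..1]=0010 (head:  ^)
Step 2: in state B at pos -1, read 0 -> (B,0)->write 0,move R,goto C. Now: state=C, head=0, tape[-2..1]=0010 (head:   ^)
Step 3: in state C at pos 0, read 1 -> (C,1)->write 0,move L,goto C. Now: state=C, head=-1, tape[-2..1]=0000 (head:  ^)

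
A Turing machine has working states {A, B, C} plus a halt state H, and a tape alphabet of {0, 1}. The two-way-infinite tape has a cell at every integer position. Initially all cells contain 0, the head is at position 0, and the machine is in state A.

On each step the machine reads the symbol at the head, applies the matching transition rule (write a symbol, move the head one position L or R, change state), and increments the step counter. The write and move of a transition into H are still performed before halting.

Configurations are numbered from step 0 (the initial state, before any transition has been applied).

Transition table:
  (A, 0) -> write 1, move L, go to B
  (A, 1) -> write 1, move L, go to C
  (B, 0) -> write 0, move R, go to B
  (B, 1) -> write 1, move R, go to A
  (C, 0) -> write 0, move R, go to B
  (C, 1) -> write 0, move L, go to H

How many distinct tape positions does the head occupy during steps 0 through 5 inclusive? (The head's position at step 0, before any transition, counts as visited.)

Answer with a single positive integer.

Answer: 3

Derivation:
Step 1: in state A at pos 0, read 0 -> (A,0)->write 1,move L,goto B. Now: state=B, head=-1, tape[-2..1]=0010 (head:  ^)
Step 2: in state B at pos -1, read 0 -> (B,0)->write 0,move R,goto B. Now: state=B, head=0, tape[-2..1]=0010 (head:   ^)
Step 3: in state B at pos 0, read 1 -> (B,1)->write 1,move R,goto A. Now: state=A, head=1, tape[-2..2]=00100 (head:    ^)
Step 4: in state A at pos 1, read 0 -> (A,0)->write 1,move L,goto B. Now: state=B, head=0, tape[-2..2]=00110 (head:   ^)
Step 5: in state B at pos 0, read 1 -> (B,1)->write 1,move R,goto A. Now: state=A, head=1, tape[-2..2]=00110 (head:    ^)
Head positions at steps 0..5: starting at 0, distinct positions visited = {-1, 0, 1} -> 3 position(s)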